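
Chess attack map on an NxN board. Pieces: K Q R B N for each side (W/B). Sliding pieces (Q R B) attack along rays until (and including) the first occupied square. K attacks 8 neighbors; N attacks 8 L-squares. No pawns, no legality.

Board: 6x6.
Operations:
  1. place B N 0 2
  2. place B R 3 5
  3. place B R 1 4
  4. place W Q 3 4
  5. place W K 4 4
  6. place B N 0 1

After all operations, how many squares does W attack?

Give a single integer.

Answer: 19

Derivation:
Op 1: place BN@(0,2)
Op 2: place BR@(3,5)
Op 3: place BR@(1,4)
Op 4: place WQ@(3,4)
Op 5: place WK@(4,4)
Op 6: place BN@(0,1)
Per-piece attacks for W:
  WQ@(3,4): attacks (3,5) (3,3) (3,2) (3,1) (3,0) (4,4) (2,4) (1,4) (4,5) (4,3) (5,2) (2,5) (2,3) (1,2) (0,1) [ray(0,1) blocked at (3,5); ray(1,0) blocked at (4,4); ray(-1,0) blocked at (1,4); ray(-1,-1) blocked at (0,1)]
  WK@(4,4): attacks (4,5) (4,3) (5,4) (3,4) (5,5) (5,3) (3,5) (3,3)
Union (19 distinct): (0,1) (1,2) (1,4) (2,3) (2,4) (2,5) (3,0) (3,1) (3,2) (3,3) (3,4) (3,5) (4,3) (4,4) (4,5) (5,2) (5,3) (5,4) (5,5)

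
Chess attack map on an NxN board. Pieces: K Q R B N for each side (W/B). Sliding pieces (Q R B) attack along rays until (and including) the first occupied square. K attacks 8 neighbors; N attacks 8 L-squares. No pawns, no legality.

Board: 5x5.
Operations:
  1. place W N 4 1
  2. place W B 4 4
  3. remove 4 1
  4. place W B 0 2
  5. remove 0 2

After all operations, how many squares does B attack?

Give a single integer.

Op 1: place WN@(4,1)
Op 2: place WB@(4,4)
Op 3: remove (4,1)
Op 4: place WB@(0,2)
Op 5: remove (0,2)
Per-piece attacks for B:
Union (0 distinct): (none)

Answer: 0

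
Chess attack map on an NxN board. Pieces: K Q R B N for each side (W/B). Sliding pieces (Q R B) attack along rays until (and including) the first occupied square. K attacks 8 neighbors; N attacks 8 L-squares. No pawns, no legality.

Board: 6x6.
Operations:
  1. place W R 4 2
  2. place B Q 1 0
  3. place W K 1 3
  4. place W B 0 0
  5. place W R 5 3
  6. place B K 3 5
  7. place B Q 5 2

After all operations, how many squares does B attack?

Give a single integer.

Answer: 22

Derivation:
Op 1: place WR@(4,2)
Op 2: place BQ@(1,0)
Op 3: place WK@(1,3)
Op 4: place WB@(0,0)
Op 5: place WR@(5,3)
Op 6: place BK@(3,5)
Op 7: place BQ@(5,2)
Per-piece attacks for B:
  BQ@(1,0): attacks (1,1) (1,2) (1,3) (2,0) (3,0) (4,0) (5,0) (0,0) (2,1) (3,2) (4,3) (5,4) (0,1) [ray(0,1) blocked at (1,3); ray(-1,0) blocked at (0,0)]
  BK@(3,5): attacks (3,4) (4,5) (2,5) (4,4) (2,4)
  BQ@(5,2): attacks (5,3) (5,1) (5,0) (4,2) (4,3) (3,4) (2,5) (4,1) (3,0) [ray(0,1) blocked at (5,3); ray(-1,0) blocked at (4,2)]
Union (22 distinct): (0,0) (0,1) (1,1) (1,2) (1,3) (2,0) (2,1) (2,4) (2,5) (3,0) (3,2) (3,4) (4,0) (4,1) (4,2) (4,3) (4,4) (4,5) (5,0) (5,1) (5,3) (5,4)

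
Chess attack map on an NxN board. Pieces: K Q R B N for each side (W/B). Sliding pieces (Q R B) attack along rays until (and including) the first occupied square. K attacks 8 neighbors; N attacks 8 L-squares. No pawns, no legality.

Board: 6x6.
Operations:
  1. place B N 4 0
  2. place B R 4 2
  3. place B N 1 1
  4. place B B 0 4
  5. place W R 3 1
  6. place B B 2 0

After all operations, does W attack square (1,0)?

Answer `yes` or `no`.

Op 1: place BN@(4,0)
Op 2: place BR@(4,2)
Op 3: place BN@(1,1)
Op 4: place BB@(0,4)
Op 5: place WR@(3,1)
Op 6: place BB@(2,0)
Per-piece attacks for W:
  WR@(3,1): attacks (3,2) (3,3) (3,4) (3,5) (3,0) (4,1) (5,1) (2,1) (1,1) [ray(-1,0) blocked at (1,1)]
W attacks (1,0): no

Answer: no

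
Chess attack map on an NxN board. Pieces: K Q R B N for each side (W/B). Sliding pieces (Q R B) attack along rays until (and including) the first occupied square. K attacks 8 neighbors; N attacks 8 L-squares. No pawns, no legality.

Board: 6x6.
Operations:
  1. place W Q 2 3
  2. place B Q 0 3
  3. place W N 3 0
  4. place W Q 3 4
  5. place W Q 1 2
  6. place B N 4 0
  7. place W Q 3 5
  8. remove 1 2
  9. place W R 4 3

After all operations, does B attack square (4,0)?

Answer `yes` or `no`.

Op 1: place WQ@(2,3)
Op 2: place BQ@(0,3)
Op 3: place WN@(3,0)
Op 4: place WQ@(3,4)
Op 5: place WQ@(1,2)
Op 6: place BN@(4,0)
Op 7: place WQ@(3,5)
Op 8: remove (1,2)
Op 9: place WR@(4,3)
Per-piece attacks for B:
  BQ@(0,3): attacks (0,4) (0,5) (0,2) (0,1) (0,0) (1,3) (2,3) (1,4) (2,5) (1,2) (2,1) (3,0) [ray(1,0) blocked at (2,3); ray(1,-1) blocked at (3,0)]
  BN@(4,0): attacks (5,2) (3,2) (2,1)
B attacks (4,0): no

Answer: no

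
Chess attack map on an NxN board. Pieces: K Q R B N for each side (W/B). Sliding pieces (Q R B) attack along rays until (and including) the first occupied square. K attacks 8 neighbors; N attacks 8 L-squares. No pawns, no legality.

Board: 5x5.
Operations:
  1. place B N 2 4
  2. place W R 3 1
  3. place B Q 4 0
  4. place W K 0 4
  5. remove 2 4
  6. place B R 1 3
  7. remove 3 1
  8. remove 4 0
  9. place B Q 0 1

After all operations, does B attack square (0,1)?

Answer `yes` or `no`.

Op 1: place BN@(2,4)
Op 2: place WR@(3,1)
Op 3: place BQ@(4,0)
Op 4: place WK@(0,4)
Op 5: remove (2,4)
Op 6: place BR@(1,3)
Op 7: remove (3,1)
Op 8: remove (4,0)
Op 9: place BQ@(0,1)
Per-piece attacks for B:
  BQ@(0,1): attacks (0,2) (0,3) (0,4) (0,0) (1,1) (2,1) (3,1) (4,1) (1,2) (2,3) (3,4) (1,0) [ray(0,1) blocked at (0,4)]
  BR@(1,3): attacks (1,4) (1,2) (1,1) (1,0) (2,3) (3,3) (4,3) (0,3)
B attacks (0,1): no

Answer: no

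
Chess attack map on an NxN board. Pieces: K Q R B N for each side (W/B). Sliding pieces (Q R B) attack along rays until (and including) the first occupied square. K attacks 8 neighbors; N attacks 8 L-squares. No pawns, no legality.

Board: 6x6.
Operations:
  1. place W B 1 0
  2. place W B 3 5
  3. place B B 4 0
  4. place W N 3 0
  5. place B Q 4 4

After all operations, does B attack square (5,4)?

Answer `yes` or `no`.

Op 1: place WB@(1,0)
Op 2: place WB@(3,5)
Op 3: place BB@(4,0)
Op 4: place WN@(3,0)
Op 5: place BQ@(4,4)
Per-piece attacks for B:
  BB@(4,0): attacks (5,1) (3,1) (2,2) (1,3) (0,4)
  BQ@(4,4): attacks (4,5) (4,3) (4,2) (4,1) (4,0) (5,4) (3,4) (2,4) (1,4) (0,4) (5,5) (5,3) (3,5) (3,3) (2,2) (1,1) (0,0) [ray(0,-1) blocked at (4,0); ray(-1,1) blocked at (3,5)]
B attacks (5,4): yes

Answer: yes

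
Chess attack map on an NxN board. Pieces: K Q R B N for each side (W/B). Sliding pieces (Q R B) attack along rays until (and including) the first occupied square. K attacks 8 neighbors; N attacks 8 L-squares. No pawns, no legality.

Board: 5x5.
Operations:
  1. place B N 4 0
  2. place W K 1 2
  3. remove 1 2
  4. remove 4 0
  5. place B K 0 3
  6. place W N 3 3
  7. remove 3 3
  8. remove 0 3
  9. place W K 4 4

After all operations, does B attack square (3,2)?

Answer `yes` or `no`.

Answer: no

Derivation:
Op 1: place BN@(4,0)
Op 2: place WK@(1,2)
Op 3: remove (1,2)
Op 4: remove (4,0)
Op 5: place BK@(0,3)
Op 6: place WN@(3,3)
Op 7: remove (3,3)
Op 8: remove (0,3)
Op 9: place WK@(4,4)
Per-piece attacks for B:
B attacks (3,2): no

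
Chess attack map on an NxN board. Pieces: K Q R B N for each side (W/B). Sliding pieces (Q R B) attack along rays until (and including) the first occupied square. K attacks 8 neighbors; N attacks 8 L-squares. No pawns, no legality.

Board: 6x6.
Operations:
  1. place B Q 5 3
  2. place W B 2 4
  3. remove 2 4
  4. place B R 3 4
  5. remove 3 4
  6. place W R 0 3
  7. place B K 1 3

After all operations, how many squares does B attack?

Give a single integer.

Answer: 21

Derivation:
Op 1: place BQ@(5,3)
Op 2: place WB@(2,4)
Op 3: remove (2,4)
Op 4: place BR@(3,4)
Op 5: remove (3,4)
Op 6: place WR@(0,3)
Op 7: place BK@(1,3)
Per-piece attacks for B:
  BK@(1,3): attacks (1,4) (1,2) (2,3) (0,3) (2,4) (2,2) (0,4) (0,2)
  BQ@(5,3): attacks (5,4) (5,5) (5,2) (5,1) (5,0) (4,3) (3,3) (2,3) (1,3) (4,4) (3,5) (4,2) (3,1) (2,0) [ray(-1,0) blocked at (1,3)]
Union (21 distinct): (0,2) (0,3) (0,4) (1,2) (1,3) (1,4) (2,0) (2,2) (2,3) (2,4) (3,1) (3,3) (3,5) (4,2) (4,3) (4,4) (5,0) (5,1) (5,2) (5,4) (5,5)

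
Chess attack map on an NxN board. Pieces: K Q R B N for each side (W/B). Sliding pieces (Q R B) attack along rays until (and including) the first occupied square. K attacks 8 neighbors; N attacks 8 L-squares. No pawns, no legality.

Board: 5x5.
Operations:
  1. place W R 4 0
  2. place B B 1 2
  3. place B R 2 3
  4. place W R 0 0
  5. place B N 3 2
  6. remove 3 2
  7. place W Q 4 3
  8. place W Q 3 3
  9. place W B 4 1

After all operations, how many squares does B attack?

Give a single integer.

Answer: 10

Derivation:
Op 1: place WR@(4,0)
Op 2: place BB@(1,2)
Op 3: place BR@(2,3)
Op 4: place WR@(0,0)
Op 5: place BN@(3,2)
Op 6: remove (3,2)
Op 7: place WQ@(4,3)
Op 8: place WQ@(3,3)
Op 9: place WB@(4,1)
Per-piece attacks for B:
  BB@(1,2): attacks (2,3) (2,1) (3,0) (0,3) (0,1) [ray(1,1) blocked at (2,3)]
  BR@(2,3): attacks (2,4) (2,2) (2,1) (2,0) (3,3) (1,3) (0,3) [ray(1,0) blocked at (3,3)]
Union (10 distinct): (0,1) (0,3) (1,3) (2,0) (2,1) (2,2) (2,3) (2,4) (3,0) (3,3)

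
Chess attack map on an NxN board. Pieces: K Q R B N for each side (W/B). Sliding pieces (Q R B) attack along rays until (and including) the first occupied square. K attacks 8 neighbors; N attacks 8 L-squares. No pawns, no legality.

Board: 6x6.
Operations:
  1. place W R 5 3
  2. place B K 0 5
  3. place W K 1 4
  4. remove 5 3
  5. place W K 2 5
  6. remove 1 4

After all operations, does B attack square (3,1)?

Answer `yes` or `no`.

Op 1: place WR@(5,3)
Op 2: place BK@(0,5)
Op 3: place WK@(1,4)
Op 4: remove (5,3)
Op 5: place WK@(2,5)
Op 6: remove (1,4)
Per-piece attacks for B:
  BK@(0,5): attacks (0,4) (1,5) (1,4)
B attacks (3,1): no

Answer: no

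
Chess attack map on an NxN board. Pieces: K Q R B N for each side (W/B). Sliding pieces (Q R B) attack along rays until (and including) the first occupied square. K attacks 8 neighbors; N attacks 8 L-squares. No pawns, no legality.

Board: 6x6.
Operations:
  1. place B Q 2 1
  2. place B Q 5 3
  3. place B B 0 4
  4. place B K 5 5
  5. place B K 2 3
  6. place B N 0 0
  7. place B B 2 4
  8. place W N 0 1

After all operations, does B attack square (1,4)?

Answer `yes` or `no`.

Answer: yes

Derivation:
Op 1: place BQ@(2,1)
Op 2: place BQ@(5,3)
Op 3: place BB@(0,4)
Op 4: place BK@(5,5)
Op 5: place BK@(2,3)
Op 6: place BN@(0,0)
Op 7: place BB@(2,4)
Op 8: place WN@(0,1)
Per-piece attacks for B:
  BN@(0,0): attacks (1,2) (2,1)
  BB@(0,4): attacks (1,5) (1,3) (2,2) (3,1) (4,0)
  BQ@(2,1): attacks (2,2) (2,3) (2,0) (3,1) (4,1) (5,1) (1,1) (0,1) (3,2) (4,3) (5,4) (3,0) (1,2) (0,3) (1,0) [ray(0,1) blocked at (2,3); ray(-1,0) blocked at (0,1)]
  BK@(2,3): attacks (2,4) (2,2) (3,3) (1,3) (3,4) (3,2) (1,4) (1,2)
  BB@(2,4): attacks (3,5) (3,3) (4,2) (5,1) (1,5) (1,3) (0,2)
  BQ@(5,3): attacks (5,4) (5,5) (5,2) (5,1) (5,0) (4,3) (3,3) (2,3) (4,4) (3,5) (4,2) (3,1) (2,0) [ray(0,1) blocked at (5,5); ray(-1,0) blocked at (2,3)]
  BK@(5,5): attacks (5,4) (4,5) (4,4)
B attacks (1,4): yes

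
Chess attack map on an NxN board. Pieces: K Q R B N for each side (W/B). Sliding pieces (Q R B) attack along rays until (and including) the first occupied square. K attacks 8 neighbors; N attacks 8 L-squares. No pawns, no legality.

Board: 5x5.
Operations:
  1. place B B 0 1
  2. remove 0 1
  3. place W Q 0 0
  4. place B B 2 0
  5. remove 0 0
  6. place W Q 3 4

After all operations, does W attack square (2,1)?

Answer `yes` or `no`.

Answer: no

Derivation:
Op 1: place BB@(0,1)
Op 2: remove (0,1)
Op 3: place WQ@(0,0)
Op 4: place BB@(2,0)
Op 5: remove (0,0)
Op 6: place WQ@(3,4)
Per-piece attacks for W:
  WQ@(3,4): attacks (3,3) (3,2) (3,1) (3,0) (4,4) (2,4) (1,4) (0,4) (4,3) (2,3) (1,2) (0,1)
W attacks (2,1): no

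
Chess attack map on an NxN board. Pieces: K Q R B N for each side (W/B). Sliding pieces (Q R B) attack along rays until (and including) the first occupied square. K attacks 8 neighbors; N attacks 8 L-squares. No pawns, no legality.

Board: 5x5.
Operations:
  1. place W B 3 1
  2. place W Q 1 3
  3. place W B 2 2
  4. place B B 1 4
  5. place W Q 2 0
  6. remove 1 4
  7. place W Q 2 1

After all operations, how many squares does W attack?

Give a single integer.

Op 1: place WB@(3,1)
Op 2: place WQ@(1,3)
Op 3: place WB@(2,2)
Op 4: place BB@(1,4)
Op 5: place WQ@(2,0)
Op 6: remove (1,4)
Op 7: place WQ@(2,1)
Per-piece attacks for W:
  WQ@(1,3): attacks (1,4) (1,2) (1,1) (1,0) (2,3) (3,3) (4,3) (0,3) (2,4) (2,2) (0,4) (0,2) [ray(1,-1) blocked at (2,2)]
  WQ@(2,0): attacks (2,1) (3,0) (4,0) (1,0) (0,0) (3,1) (1,1) (0,2) [ray(0,1) blocked at (2,1); ray(1,1) blocked at (3,1)]
  WQ@(2,1): attacks (2,2) (2,0) (3,1) (1,1) (0,1) (3,2) (4,3) (3,0) (1,2) (0,3) (1,0) [ray(0,1) blocked at (2,2); ray(0,-1) blocked at (2,0); ray(1,0) blocked at (3,1)]
  WB@(2,2): attacks (3,3) (4,4) (3,1) (1,3) (1,1) (0,0) [ray(1,-1) blocked at (3,1); ray(-1,1) blocked at (1,3)]
  WB@(3,1): attacks (4,2) (4,0) (2,2) (2,0) [ray(-1,1) blocked at (2,2); ray(-1,-1) blocked at (2,0)]
Union (23 distinct): (0,0) (0,1) (0,2) (0,3) (0,4) (1,0) (1,1) (1,2) (1,3) (1,4) (2,0) (2,1) (2,2) (2,3) (2,4) (3,0) (3,1) (3,2) (3,3) (4,0) (4,2) (4,3) (4,4)

Answer: 23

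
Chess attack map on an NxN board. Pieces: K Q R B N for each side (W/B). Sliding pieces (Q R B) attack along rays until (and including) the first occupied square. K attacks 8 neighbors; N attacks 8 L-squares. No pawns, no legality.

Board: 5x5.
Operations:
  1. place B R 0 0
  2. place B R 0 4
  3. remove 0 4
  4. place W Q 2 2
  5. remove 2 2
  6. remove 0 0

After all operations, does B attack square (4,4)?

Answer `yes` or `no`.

Op 1: place BR@(0,0)
Op 2: place BR@(0,4)
Op 3: remove (0,4)
Op 4: place WQ@(2,2)
Op 5: remove (2,2)
Op 6: remove (0,0)
Per-piece attacks for B:
B attacks (4,4): no

Answer: no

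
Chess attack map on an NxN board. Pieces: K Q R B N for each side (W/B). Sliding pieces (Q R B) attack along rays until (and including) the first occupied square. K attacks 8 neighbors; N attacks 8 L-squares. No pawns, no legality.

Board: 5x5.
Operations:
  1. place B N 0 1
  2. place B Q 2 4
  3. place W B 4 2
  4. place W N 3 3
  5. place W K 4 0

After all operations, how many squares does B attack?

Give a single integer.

Answer: 11

Derivation:
Op 1: place BN@(0,1)
Op 2: place BQ@(2,4)
Op 3: place WB@(4,2)
Op 4: place WN@(3,3)
Op 5: place WK@(4,0)
Per-piece attacks for B:
  BN@(0,1): attacks (1,3) (2,2) (2,0)
  BQ@(2,4): attacks (2,3) (2,2) (2,1) (2,0) (3,4) (4,4) (1,4) (0,4) (3,3) (1,3) (0,2) [ray(1,-1) blocked at (3,3)]
Union (11 distinct): (0,2) (0,4) (1,3) (1,4) (2,0) (2,1) (2,2) (2,3) (3,3) (3,4) (4,4)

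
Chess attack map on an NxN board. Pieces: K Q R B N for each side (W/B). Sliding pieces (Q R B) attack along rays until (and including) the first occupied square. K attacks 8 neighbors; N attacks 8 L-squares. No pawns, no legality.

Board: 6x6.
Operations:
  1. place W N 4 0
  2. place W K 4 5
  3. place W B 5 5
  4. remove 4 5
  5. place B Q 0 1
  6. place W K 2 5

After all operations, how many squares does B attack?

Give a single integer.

Answer: 15

Derivation:
Op 1: place WN@(4,0)
Op 2: place WK@(4,5)
Op 3: place WB@(5,5)
Op 4: remove (4,5)
Op 5: place BQ@(0,1)
Op 6: place WK@(2,5)
Per-piece attacks for B:
  BQ@(0,1): attacks (0,2) (0,3) (0,4) (0,5) (0,0) (1,1) (2,1) (3,1) (4,1) (5,1) (1,2) (2,3) (3,4) (4,5) (1,0)
Union (15 distinct): (0,0) (0,2) (0,3) (0,4) (0,5) (1,0) (1,1) (1,2) (2,1) (2,3) (3,1) (3,4) (4,1) (4,5) (5,1)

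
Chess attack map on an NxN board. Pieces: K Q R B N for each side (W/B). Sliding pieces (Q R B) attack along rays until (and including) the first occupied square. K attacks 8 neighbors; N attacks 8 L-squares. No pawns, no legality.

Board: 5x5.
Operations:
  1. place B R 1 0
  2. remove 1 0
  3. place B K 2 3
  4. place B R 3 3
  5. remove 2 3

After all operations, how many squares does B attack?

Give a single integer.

Answer: 8

Derivation:
Op 1: place BR@(1,0)
Op 2: remove (1,0)
Op 3: place BK@(2,3)
Op 4: place BR@(3,3)
Op 5: remove (2,3)
Per-piece attacks for B:
  BR@(3,3): attacks (3,4) (3,2) (3,1) (3,0) (4,3) (2,3) (1,3) (0,3)
Union (8 distinct): (0,3) (1,3) (2,3) (3,0) (3,1) (3,2) (3,4) (4,3)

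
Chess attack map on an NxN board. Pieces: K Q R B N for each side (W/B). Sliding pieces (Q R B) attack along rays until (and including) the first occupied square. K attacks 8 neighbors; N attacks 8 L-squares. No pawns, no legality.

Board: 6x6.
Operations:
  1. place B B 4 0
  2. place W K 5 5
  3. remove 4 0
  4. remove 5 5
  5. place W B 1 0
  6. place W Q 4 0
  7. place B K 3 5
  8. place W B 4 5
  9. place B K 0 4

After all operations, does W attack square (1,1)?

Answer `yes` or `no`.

Answer: no

Derivation:
Op 1: place BB@(4,0)
Op 2: place WK@(5,5)
Op 3: remove (4,0)
Op 4: remove (5,5)
Op 5: place WB@(1,0)
Op 6: place WQ@(4,0)
Op 7: place BK@(3,5)
Op 8: place WB@(4,5)
Op 9: place BK@(0,4)
Per-piece attacks for W:
  WB@(1,0): attacks (2,1) (3,2) (4,3) (5,4) (0,1)
  WQ@(4,0): attacks (4,1) (4,2) (4,3) (4,4) (4,5) (5,0) (3,0) (2,0) (1,0) (5,1) (3,1) (2,2) (1,3) (0,4) [ray(0,1) blocked at (4,5); ray(-1,0) blocked at (1,0); ray(-1,1) blocked at (0,4)]
  WB@(4,5): attacks (5,4) (3,4) (2,3) (1,2) (0,1)
W attacks (1,1): no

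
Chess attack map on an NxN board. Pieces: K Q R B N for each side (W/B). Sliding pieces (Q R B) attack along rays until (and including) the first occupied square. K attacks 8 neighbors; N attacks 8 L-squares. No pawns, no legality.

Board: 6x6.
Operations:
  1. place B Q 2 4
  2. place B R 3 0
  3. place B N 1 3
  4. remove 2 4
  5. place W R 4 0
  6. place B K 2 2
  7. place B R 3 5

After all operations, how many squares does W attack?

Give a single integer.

Op 1: place BQ@(2,4)
Op 2: place BR@(3,0)
Op 3: place BN@(1,3)
Op 4: remove (2,4)
Op 5: place WR@(4,0)
Op 6: place BK@(2,2)
Op 7: place BR@(3,5)
Per-piece attacks for W:
  WR@(4,0): attacks (4,1) (4,2) (4,3) (4,4) (4,5) (5,0) (3,0) [ray(-1,0) blocked at (3,0)]
Union (7 distinct): (3,0) (4,1) (4,2) (4,3) (4,4) (4,5) (5,0)

Answer: 7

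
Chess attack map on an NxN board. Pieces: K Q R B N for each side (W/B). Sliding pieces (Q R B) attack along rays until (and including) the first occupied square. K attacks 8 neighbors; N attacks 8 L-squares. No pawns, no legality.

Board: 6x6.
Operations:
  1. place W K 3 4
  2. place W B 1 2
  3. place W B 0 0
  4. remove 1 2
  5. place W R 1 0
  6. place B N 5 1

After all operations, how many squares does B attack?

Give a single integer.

Op 1: place WK@(3,4)
Op 2: place WB@(1,2)
Op 3: place WB@(0,0)
Op 4: remove (1,2)
Op 5: place WR@(1,0)
Op 6: place BN@(5,1)
Per-piece attacks for B:
  BN@(5,1): attacks (4,3) (3,2) (3,0)
Union (3 distinct): (3,0) (3,2) (4,3)

Answer: 3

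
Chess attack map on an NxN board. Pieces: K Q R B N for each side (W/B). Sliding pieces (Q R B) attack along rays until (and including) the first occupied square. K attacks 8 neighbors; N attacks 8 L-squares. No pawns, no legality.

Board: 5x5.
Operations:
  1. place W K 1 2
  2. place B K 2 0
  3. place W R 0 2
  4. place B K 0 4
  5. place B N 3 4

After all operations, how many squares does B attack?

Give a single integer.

Op 1: place WK@(1,2)
Op 2: place BK@(2,0)
Op 3: place WR@(0,2)
Op 4: place BK@(0,4)
Op 5: place BN@(3,4)
Per-piece attacks for B:
  BK@(0,4): attacks (0,3) (1,4) (1,3)
  BK@(2,0): attacks (2,1) (3,0) (1,0) (3,1) (1,1)
  BN@(3,4): attacks (4,2) (2,2) (1,3)
Union (10 distinct): (0,3) (1,0) (1,1) (1,3) (1,4) (2,1) (2,2) (3,0) (3,1) (4,2)

Answer: 10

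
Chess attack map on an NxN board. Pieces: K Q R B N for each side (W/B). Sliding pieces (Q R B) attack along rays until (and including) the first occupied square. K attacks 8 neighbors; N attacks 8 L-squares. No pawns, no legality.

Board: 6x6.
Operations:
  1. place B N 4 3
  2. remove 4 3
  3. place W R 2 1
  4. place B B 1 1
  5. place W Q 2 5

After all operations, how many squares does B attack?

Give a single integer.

Answer: 7

Derivation:
Op 1: place BN@(4,3)
Op 2: remove (4,3)
Op 3: place WR@(2,1)
Op 4: place BB@(1,1)
Op 5: place WQ@(2,5)
Per-piece attacks for B:
  BB@(1,1): attacks (2,2) (3,3) (4,4) (5,5) (2,0) (0,2) (0,0)
Union (7 distinct): (0,0) (0,2) (2,0) (2,2) (3,3) (4,4) (5,5)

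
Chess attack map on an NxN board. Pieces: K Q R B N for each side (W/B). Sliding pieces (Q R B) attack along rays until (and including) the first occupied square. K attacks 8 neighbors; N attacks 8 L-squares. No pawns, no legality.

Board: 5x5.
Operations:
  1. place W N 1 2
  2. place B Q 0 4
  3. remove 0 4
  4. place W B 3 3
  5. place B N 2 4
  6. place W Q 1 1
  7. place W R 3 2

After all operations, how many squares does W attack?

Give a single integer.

Answer: 17

Derivation:
Op 1: place WN@(1,2)
Op 2: place BQ@(0,4)
Op 3: remove (0,4)
Op 4: place WB@(3,3)
Op 5: place BN@(2,4)
Op 6: place WQ@(1,1)
Op 7: place WR@(3,2)
Per-piece attacks for W:
  WQ@(1,1): attacks (1,2) (1,0) (2,1) (3,1) (4,1) (0,1) (2,2) (3,3) (2,0) (0,2) (0,0) [ray(0,1) blocked at (1,2); ray(1,1) blocked at (3,3)]
  WN@(1,2): attacks (2,4) (3,3) (0,4) (2,0) (3,1) (0,0)
  WR@(3,2): attacks (3,3) (3,1) (3,0) (4,2) (2,2) (1,2) [ray(0,1) blocked at (3,3); ray(-1,0) blocked at (1,2)]
  WB@(3,3): attacks (4,4) (4,2) (2,4) (2,2) (1,1) [ray(-1,1) blocked at (2,4); ray(-1,-1) blocked at (1,1)]
Union (17 distinct): (0,0) (0,1) (0,2) (0,4) (1,0) (1,1) (1,2) (2,0) (2,1) (2,2) (2,4) (3,0) (3,1) (3,3) (4,1) (4,2) (4,4)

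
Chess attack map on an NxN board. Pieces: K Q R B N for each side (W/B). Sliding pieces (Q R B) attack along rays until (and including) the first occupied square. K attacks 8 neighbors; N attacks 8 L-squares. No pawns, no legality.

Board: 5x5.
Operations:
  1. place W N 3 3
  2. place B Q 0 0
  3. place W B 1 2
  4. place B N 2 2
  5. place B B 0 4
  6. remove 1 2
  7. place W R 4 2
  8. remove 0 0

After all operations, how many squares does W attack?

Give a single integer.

Op 1: place WN@(3,3)
Op 2: place BQ@(0,0)
Op 3: place WB@(1,2)
Op 4: place BN@(2,2)
Op 5: place BB@(0,4)
Op 6: remove (1,2)
Op 7: place WR@(4,2)
Op 8: remove (0,0)
Per-piece attacks for W:
  WN@(3,3): attacks (1,4) (4,1) (2,1) (1,2)
  WR@(4,2): attacks (4,3) (4,4) (4,1) (4,0) (3,2) (2,2) [ray(-1,0) blocked at (2,2)]
Union (9 distinct): (1,2) (1,4) (2,1) (2,2) (3,2) (4,0) (4,1) (4,3) (4,4)

Answer: 9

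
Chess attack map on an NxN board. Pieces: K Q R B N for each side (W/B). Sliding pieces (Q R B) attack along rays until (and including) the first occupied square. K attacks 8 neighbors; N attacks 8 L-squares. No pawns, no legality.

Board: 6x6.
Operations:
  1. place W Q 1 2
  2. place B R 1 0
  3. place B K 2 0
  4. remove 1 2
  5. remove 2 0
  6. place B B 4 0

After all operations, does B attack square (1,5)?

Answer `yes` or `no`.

Op 1: place WQ@(1,2)
Op 2: place BR@(1,0)
Op 3: place BK@(2,0)
Op 4: remove (1,2)
Op 5: remove (2,0)
Op 6: place BB@(4,0)
Per-piece attacks for B:
  BR@(1,0): attacks (1,1) (1,2) (1,3) (1,4) (1,5) (2,0) (3,0) (4,0) (0,0) [ray(1,0) blocked at (4,0)]
  BB@(4,0): attacks (5,1) (3,1) (2,2) (1,3) (0,4)
B attacks (1,5): yes

Answer: yes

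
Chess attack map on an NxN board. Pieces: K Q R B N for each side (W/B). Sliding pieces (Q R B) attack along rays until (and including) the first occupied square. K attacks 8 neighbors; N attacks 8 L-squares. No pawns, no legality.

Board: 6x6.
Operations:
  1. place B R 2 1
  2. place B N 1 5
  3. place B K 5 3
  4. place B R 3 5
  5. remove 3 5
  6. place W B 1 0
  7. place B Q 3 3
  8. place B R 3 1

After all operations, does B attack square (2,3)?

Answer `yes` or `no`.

Op 1: place BR@(2,1)
Op 2: place BN@(1,5)
Op 3: place BK@(5,3)
Op 4: place BR@(3,5)
Op 5: remove (3,5)
Op 6: place WB@(1,0)
Op 7: place BQ@(3,3)
Op 8: place BR@(3,1)
Per-piece attacks for B:
  BN@(1,5): attacks (2,3) (3,4) (0,3)
  BR@(2,1): attacks (2,2) (2,3) (2,4) (2,5) (2,0) (3,1) (1,1) (0,1) [ray(1,0) blocked at (3,1)]
  BR@(3,1): attacks (3,2) (3,3) (3,0) (4,1) (5,1) (2,1) [ray(0,1) blocked at (3,3); ray(-1,0) blocked at (2,1)]
  BQ@(3,3): attacks (3,4) (3,5) (3,2) (3,1) (4,3) (5,3) (2,3) (1,3) (0,3) (4,4) (5,5) (4,2) (5,1) (2,4) (1,5) (2,2) (1,1) (0,0) [ray(0,-1) blocked at (3,1); ray(1,0) blocked at (5,3); ray(-1,1) blocked at (1,5)]
  BK@(5,3): attacks (5,4) (5,2) (4,3) (4,4) (4,2)
B attacks (2,3): yes

Answer: yes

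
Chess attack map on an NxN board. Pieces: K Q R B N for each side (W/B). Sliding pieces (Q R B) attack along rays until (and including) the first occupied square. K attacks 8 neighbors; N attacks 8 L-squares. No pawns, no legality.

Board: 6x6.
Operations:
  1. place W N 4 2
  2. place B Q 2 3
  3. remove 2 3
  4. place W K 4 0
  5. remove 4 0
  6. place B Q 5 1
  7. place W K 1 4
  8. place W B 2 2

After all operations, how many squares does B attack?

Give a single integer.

Op 1: place WN@(4,2)
Op 2: place BQ@(2,3)
Op 3: remove (2,3)
Op 4: place WK@(4,0)
Op 5: remove (4,0)
Op 6: place BQ@(5,1)
Op 7: place WK@(1,4)
Op 8: place WB@(2,2)
Per-piece attacks for B:
  BQ@(5,1): attacks (5,2) (5,3) (5,4) (5,5) (5,0) (4,1) (3,1) (2,1) (1,1) (0,1) (4,2) (4,0) [ray(-1,1) blocked at (4,2)]
Union (12 distinct): (0,1) (1,1) (2,1) (3,1) (4,0) (4,1) (4,2) (5,0) (5,2) (5,3) (5,4) (5,5)

Answer: 12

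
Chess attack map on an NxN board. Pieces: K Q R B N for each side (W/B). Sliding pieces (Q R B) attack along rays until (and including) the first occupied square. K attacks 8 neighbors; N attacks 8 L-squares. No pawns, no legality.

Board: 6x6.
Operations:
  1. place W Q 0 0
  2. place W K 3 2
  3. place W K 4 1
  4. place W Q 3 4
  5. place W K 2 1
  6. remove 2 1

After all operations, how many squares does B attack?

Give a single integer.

Answer: 0

Derivation:
Op 1: place WQ@(0,0)
Op 2: place WK@(3,2)
Op 3: place WK@(4,1)
Op 4: place WQ@(3,4)
Op 5: place WK@(2,1)
Op 6: remove (2,1)
Per-piece attacks for B:
Union (0 distinct): (none)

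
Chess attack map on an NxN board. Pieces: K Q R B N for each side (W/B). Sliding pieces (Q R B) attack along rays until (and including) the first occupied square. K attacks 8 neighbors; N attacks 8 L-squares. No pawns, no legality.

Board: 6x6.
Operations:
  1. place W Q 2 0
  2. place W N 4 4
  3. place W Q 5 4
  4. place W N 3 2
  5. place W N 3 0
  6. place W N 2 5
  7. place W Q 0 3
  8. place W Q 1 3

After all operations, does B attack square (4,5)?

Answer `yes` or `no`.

Op 1: place WQ@(2,0)
Op 2: place WN@(4,4)
Op 3: place WQ@(5,4)
Op 4: place WN@(3,2)
Op 5: place WN@(3,0)
Op 6: place WN@(2,5)
Op 7: place WQ@(0,3)
Op 8: place WQ@(1,3)
Per-piece attacks for B:
B attacks (4,5): no

Answer: no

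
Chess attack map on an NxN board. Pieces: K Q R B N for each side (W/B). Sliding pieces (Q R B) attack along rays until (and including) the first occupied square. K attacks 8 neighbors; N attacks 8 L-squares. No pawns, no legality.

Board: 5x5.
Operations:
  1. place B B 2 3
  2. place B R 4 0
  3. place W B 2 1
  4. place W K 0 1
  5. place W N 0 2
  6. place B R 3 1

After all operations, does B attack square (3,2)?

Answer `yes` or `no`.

Op 1: place BB@(2,3)
Op 2: place BR@(4,0)
Op 3: place WB@(2,1)
Op 4: place WK@(0,1)
Op 5: place WN@(0,2)
Op 6: place BR@(3,1)
Per-piece attacks for B:
  BB@(2,3): attacks (3,4) (3,2) (4,1) (1,4) (1,2) (0,1) [ray(-1,-1) blocked at (0,1)]
  BR@(3,1): attacks (3,2) (3,3) (3,4) (3,0) (4,1) (2,1) [ray(-1,0) blocked at (2,1)]
  BR@(4,0): attacks (4,1) (4,2) (4,3) (4,4) (3,0) (2,0) (1,0) (0,0)
B attacks (3,2): yes

Answer: yes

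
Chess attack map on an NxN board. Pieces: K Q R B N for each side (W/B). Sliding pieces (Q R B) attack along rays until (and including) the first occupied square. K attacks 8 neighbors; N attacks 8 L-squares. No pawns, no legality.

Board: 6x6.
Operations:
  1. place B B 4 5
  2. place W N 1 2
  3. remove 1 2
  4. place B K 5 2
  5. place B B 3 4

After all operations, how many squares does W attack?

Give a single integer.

Op 1: place BB@(4,5)
Op 2: place WN@(1,2)
Op 3: remove (1,2)
Op 4: place BK@(5,2)
Op 5: place BB@(3,4)
Per-piece attacks for W:
Union (0 distinct): (none)

Answer: 0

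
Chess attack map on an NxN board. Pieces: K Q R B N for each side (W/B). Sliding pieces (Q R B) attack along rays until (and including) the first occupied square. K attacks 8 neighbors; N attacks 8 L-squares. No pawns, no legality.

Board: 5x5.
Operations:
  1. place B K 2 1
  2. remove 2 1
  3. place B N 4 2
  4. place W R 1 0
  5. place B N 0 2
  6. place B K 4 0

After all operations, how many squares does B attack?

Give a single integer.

Answer: 8

Derivation:
Op 1: place BK@(2,1)
Op 2: remove (2,1)
Op 3: place BN@(4,2)
Op 4: place WR@(1,0)
Op 5: place BN@(0,2)
Op 6: place BK@(4,0)
Per-piece attacks for B:
  BN@(0,2): attacks (1,4) (2,3) (1,0) (2,1)
  BK@(4,0): attacks (4,1) (3,0) (3,1)
  BN@(4,2): attacks (3,4) (2,3) (3,0) (2,1)
Union (8 distinct): (1,0) (1,4) (2,1) (2,3) (3,0) (3,1) (3,4) (4,1)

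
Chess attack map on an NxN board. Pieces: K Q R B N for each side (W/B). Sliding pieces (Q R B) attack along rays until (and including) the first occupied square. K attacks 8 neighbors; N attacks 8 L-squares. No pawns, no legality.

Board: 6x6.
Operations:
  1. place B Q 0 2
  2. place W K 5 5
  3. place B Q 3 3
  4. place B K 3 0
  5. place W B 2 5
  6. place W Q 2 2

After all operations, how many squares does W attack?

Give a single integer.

Answer: 24

Derivation:
Op 1: place BQ@(0,2)
Op 2: place WK@(5,5)
Op 3: place BQ@(3,3)
Op 4: place BK@(3,0)
Op 5: place WB@(2,5)
Op 6: place WQ@(2,2)
Per-piece attacks for W:
  WQ@(2,2): attacks (2,3) (2,4) (2,5) (2,1) (2,0) (3,2) (4,2) (5,2) (1,2) (0,2) (3,3) (3,1) (4,0) (1,3) (0,4) (1,1) (0,0) [ray(0,1) blocked at (2,5); ray(-1,0) blocked at (0,2); ray(1,1) blocked at (3,3)]
  WB@(2,5): attacks (3,4) (4,3) (5,2) (1,4) (0,3)
  WK@(5,5): attacks (5,4) (4,5) (4,4)
Union (24 distinct): (0,0) (0,2) (0,3) (0,4) (1,1) (1,2) (1,3) (1,4) (2,0) (2,1) (2,3) (2,4) (2,5) (3,1) (3,2) (3,3) (3,4) (4,0) (4,2) (4,3) (4,4) (4,5) (5,2) (5,4)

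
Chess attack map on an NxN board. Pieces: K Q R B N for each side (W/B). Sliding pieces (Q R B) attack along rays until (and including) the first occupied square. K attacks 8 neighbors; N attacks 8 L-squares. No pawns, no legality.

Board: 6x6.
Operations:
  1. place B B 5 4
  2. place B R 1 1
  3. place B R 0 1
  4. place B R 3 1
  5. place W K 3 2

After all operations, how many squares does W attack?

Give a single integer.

Op 1: place BB@(5,4)
Op 2: place BR@(1,1)
Op 3: place BR@(0,1)
Op 4: place BR@(3,1)
Op 5: place WK@(3,2)
Per-piece attacks for W:
  WK@(3,2): attacks (3,3) (3,1) (4,2) (2,2) (4,3) (4,1) (2,3) (2,1)
Union (8 distinct): (2,1) (2,2) (2,3) (3,1) (3,3) (4,1) (4,2) (4,3)

Answer: 8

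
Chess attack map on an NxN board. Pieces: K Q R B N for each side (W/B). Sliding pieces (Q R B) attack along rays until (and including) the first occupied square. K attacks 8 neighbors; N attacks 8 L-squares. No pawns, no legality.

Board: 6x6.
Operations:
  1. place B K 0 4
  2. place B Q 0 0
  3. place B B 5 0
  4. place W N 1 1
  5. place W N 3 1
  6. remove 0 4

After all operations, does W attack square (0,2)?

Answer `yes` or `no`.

Op 1: place BK@(0,4)
Op 2: place BQ@(0,0)
Op 3: place BB@(5,0)
Op 4: place WN@(1,1)
Op 5: place WN@(3,1)
Op 6: remove (0,4)
Per-piece attacks for W:
  WN@(1,1): attacks (2,3) (3,2) (0,3) (3,0)
  WN@(3,1): attacks (4,3) (5,2) (2,3) (1,2) (5,0) (1,0)
W attacks (0,2): no

Answer: no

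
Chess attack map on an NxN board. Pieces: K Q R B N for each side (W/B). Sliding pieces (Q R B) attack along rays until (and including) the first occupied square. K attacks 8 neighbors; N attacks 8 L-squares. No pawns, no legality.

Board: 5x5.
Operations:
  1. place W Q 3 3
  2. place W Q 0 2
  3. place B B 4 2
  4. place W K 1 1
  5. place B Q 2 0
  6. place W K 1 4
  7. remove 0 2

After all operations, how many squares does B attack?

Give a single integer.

Answer: 13

Derivation:
Op 1: place WQ@(3,3)
Op 2: place WQ@(0,2)
Op 3: place BB@(4,2)
Op 4: place WK@(1,1)
Op 5: place BQ@(2,0)
Op 6: place WK@(1,4)
Op 7: remove (0,2)
Per-piece attacks for B:
  BQ@(2,0): attacks (2,1) (2,2) (2,3) (2,4) (3,0) (4,0) (1,0) (0,0) (3,1) (4,2) (1,1) [ray(1,1) blocked at (4,2); ray(-1,1) blocked at (1,1)]
  BB@(4,2): attacks (3,3) (3,1) (2,0) [ray(-1,1) blocked at (3,3); ray(-1,-1) blocked at (2,0)]
Union (13 distinct): (0,0) (1,0) (1,1) (2,0) (2,1) (2,2) (2,3) (2,4) (3,0) (3,1) (3,3) (4,0) (4,2)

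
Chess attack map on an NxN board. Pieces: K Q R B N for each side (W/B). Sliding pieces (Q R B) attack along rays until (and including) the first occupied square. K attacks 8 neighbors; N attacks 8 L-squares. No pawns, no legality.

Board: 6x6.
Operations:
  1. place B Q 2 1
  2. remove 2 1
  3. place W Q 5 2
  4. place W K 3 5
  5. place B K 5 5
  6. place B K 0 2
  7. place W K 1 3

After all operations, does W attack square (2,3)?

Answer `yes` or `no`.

Op 1: place BQ@(2,1)
Op 2: remove (2,1)
Op 3: place WQ@(5,2)
Op 4: place WK@(3,5)
Op 5: place BK@(5,5)
Op 6: place BK@(0,2)
Op 7: place WK@(1,3)
Per-piece attacks for W:
  WK@(1,3): attacks (1,4) (1,2) (2,3) (0,3) (2,4) (2,2) (0,4) (0,2)
  WK@(3,5): attacks (3,4) (4,5) (2,5) (4,4) (2,4)
  WQ@(5,2): attacks (5,3) (5,4) (5,5) (5,1) (5,0) (4,2) (3,2) (2,2) (1,2) (0,2) (4,3) (3,4) (2,5) (4,1) (3,0) [ray(0,1) blocked at (5,5); ray(-1,0) blocked at (0,2)]
W attacks (2,3): yes

Answer: yes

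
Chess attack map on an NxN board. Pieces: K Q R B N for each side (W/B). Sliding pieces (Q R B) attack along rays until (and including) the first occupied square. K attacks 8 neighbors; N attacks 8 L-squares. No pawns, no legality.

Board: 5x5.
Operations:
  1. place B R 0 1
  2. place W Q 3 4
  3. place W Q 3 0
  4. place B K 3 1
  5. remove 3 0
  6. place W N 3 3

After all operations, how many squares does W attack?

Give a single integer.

Answer: 11

Derivation:
Op 1: place BR@(0,1)
Op 2: place WQ@(3,4)
Op 3: place WQ@(3,0)
Op 4: place BK@(3,1)
Op 5: remove (3,0)
Op 6: place WN@(3,3)
Per-piece attacks for W:
  WN@(3,3): attacks (1,4) (4,1) (2,1) (1,2)
  WQ@(3,4): attacks (3,3) (4,4) (2,4) (1,4) (0,4) (4,3) (2,3) (1,2) (0,1) [ray(0,-1) blocked at (3,3); ray(-1,-1) blocked at (0,1)]
Union (11 distinct): (0,1) (0,4) (1,2) (1,4) (2,1) (2,3) (2,4) (3,3) (4,1) (4,3) (4,4)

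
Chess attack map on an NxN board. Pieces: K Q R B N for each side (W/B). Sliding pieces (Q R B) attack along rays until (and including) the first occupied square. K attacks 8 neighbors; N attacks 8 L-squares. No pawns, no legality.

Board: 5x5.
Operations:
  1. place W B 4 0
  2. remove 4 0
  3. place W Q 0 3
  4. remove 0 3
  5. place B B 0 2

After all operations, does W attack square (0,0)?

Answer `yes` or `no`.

Answer: no

Derivation:
Op 1: place WB@(4,0)
Op 2: remove (4,0)
Op 3: place WQ@(0,3)
Op 4: remove (0,3)
Op 5: place BB@(0,2)
Per-piece attacks for W:
W attacks (0,0): no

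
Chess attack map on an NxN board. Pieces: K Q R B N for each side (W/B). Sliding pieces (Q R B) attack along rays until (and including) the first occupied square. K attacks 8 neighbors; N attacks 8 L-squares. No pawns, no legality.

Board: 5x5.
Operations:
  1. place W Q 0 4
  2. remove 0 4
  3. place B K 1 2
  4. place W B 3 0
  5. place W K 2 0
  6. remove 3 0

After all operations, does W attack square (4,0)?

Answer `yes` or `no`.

Answer: no

Derivation:
Op 1: place WQ@(0,4)
Op 2: remove (0,4)
Op 3: place BK@(1,2)
Op 4: place WB@(3,0)
Op 5: place WK@(2,0)
Op 6: remove (3,0)
Per-piece attacks for W:
  WK@(2,0): attacks (2,1) (3,0) (1,0) (3,1) (1,1)
W attacks (4,0): no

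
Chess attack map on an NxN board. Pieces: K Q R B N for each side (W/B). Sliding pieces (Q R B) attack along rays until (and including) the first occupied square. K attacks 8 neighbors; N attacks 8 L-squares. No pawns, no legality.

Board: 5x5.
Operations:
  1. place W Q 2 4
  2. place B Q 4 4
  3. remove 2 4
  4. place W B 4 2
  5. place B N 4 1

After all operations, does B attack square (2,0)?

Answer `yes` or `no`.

Answer: yes

Derivation:
Op 1: place WQ@(2,4)
Op 2: place BQ@(4,4)
Op 3: remove (2,4)
Op 4: place WB@(4,2)
Op 5: place BN@(4,1)
Per-piece attacks for B:
  BN@(4,1): attacks (3,3) (2,2) (2,0)
  BQ@(4,4): attacks (4,3) (4,2) (3,4) (2,4) (1,4) (0,4) (3,3) (2,2) (1,1) (0,0) [ray(0,-1) blocked at (4,2)]
B attacks (2,0): yes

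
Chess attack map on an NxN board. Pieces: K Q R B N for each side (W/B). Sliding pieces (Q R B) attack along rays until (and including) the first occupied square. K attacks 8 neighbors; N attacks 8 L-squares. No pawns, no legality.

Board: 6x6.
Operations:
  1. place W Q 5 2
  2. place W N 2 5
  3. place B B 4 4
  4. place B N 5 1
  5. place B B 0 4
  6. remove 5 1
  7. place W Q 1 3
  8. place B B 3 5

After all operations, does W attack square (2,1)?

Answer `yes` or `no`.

Answer: no

Derivation:
Op 1: place WQ@(5,2)
Op 2: place WN@(2,5)
Op 3: place BB@(4,4)
Op 4: place BN@(5,1)
Op 5: place BB@(0,4)
Op 6: remove (5,1)
Op 7: place WQ@(1,3)
Op 8: place BB@(3,5)
Per-piece attacks for W:
  WQ@(1,3): attacks (1,4) (1,5) (1,2) (1,1) (1,0) (2,3) (3,3) (4,3) (5,3) (0,3) (2,4) (3,5) (2,2) (3,1) (4,0) (0,4) (0,2) [ray(1,1) blocked at (3,5); ray(-1,1) blocked at (0,4)]
  WN@(2,5): attacks (3,3) (4,4) (1,3) (0,4)
  WQ@(5,2): attacks (5,3) (5,4) (5,5) (5,1) (5,0) (4,2) (3,2) (2,2) (1,2) (0,2) (4,3) (3,4) (2,5) (4,1) (3,0) [ray(-1,1) blocked at (2,5)]
W attacks (2,1): no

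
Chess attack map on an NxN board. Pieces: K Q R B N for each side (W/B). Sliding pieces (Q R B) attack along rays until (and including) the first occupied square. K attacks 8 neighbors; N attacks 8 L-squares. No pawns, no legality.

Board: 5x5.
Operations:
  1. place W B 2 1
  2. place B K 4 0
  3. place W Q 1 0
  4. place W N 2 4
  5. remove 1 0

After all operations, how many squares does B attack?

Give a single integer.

Op 1: place WB@(2,1)
Op 2: place BK@(4,0)
Op 3: place WQ@(1,0)
Op 4: place WN@(2,4)
Op 5: remove (1,0)
Per-piece attacks for B:
  BK@(4,0): attacks (4,1) (3,0) (3,1)
Union (3 distinct): (3,0) (3,1) (4,1)

Answer: 3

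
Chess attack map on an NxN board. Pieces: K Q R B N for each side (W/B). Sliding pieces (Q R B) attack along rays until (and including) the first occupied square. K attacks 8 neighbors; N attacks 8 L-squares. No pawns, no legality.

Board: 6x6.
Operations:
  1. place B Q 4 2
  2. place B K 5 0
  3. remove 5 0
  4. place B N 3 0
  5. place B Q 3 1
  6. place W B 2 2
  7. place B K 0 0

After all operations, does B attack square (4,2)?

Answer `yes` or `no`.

Answer: yes

Derivation:
Op 1: place BQ@(4,2)
Op 2: place BK@(5,0)
Op 3: remove (5,0)
Op 4: place BN@(3,0)
Op 5: place BQ@(3,1)
Op 6: place WB@(2,2)
Op 7: place BK@(0,0)
Per-piece attacks for B:
  BK@(0,0): attacks (0,1) (1,0) (1,1)
  BN@(3,0): attacks (4,2) (5,1) (2,2) (1,1)
  BQ@(3,1): attacks (3,2) (3,3) (3,4) (3,5) (3,0) (4,1) (5,1) (2,1) (1,1) (0,1) (4,2) (4,0) (2,2) (2,0) [ray(0,-1) blocked at (3,0); ray(1,1) blocked at (4,2); ray(-1,1) blocked at (2,2)]
  BQ@(4,2): attacks (4,3) (4,4) (4,5) (4,1) (4,0) (5,2) (3,2) (2,2) (5,3) (5,1) (3,3) (2,4) (1,5) (3,1) [ray(-1,0) blocked at (2,2); ray(-1,-1) blocked at (3,1)]
B attacks (4,2): yes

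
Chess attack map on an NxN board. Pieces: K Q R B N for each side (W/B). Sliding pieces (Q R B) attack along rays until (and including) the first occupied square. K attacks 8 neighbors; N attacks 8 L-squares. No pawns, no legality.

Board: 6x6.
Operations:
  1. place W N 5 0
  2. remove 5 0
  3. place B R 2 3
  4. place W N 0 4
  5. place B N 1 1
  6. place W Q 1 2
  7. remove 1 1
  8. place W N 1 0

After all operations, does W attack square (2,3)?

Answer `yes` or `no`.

Answer: yes

Derivation:
Op 1: place WN@(5,0)
Op 2: remove (5,0)
Op 3: place BR@(2,3)
Op 4: place WN@(0,4)
Op 5: place BN@(1,1)
Op 6: place WQ@(1,2)
Op 7: remove (1,1)
Op 8: place WN@(1,0)
Per-piece attacks for W:
  WN@(0,4): attacks (2,5) (1,2) (2,3)
  WN@(1,0): attacks (2,2) (3,1) (0,2)
  WQ@(1,2): attacks (1,3) (1,4) (1,5) (1,1) (1,0) (2,2) (3,2) (4,2) (5,2) (0,2) (2,3) (2,1) (3,0) (0,3) (0,1) [ray(0,-1) blocked at (1,0); ray(1,1) blocked at (2,3)]
W attacks (2,3): yes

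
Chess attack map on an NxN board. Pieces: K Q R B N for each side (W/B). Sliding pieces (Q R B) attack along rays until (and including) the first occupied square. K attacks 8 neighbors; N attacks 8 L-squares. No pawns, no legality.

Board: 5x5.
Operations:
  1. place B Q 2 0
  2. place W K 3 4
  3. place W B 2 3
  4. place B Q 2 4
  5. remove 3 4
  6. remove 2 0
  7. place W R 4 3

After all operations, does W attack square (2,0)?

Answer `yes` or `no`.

Op 1: place BQ@(2,0)
Op 2: place WK@(3,4)
Op 3: place WB@(2,3)
Op 4: place BQ@(2,4)
Op 5: remove (3,4)
Op 6: remove (2,0)
Op 7: place WR@(4,3)
Per-piece attacks for W:
  WB@(2,3): attacks (3,4) (3,2) (4,1) (1,4) (1,2) (0,1)
  WR@(4,3): attacks (4,4) (4,2) (4,1) (4,0) (3,3) (2,3) [ray(-1,0) blocked at (2,3)]
W attacks (2,0): no

Answer: no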